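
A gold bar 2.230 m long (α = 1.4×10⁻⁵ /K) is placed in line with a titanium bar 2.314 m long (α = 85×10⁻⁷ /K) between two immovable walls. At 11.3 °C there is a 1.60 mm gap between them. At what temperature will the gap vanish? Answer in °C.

T = 42.7 °C

α₁L₁ = 3.122×10⁻⁵ m/K, α₂L₂ = 1.9669×10⁻⁵ m/K → total 5.0889×10⁻⁵ m/K
ΔT = g/(α₁L₁+α₂L₂) = 1.60×10⁻³ / 5.0889×10⁻⁵ = 31.441 K
T = 11.3 + 31.441 = 42.741 °C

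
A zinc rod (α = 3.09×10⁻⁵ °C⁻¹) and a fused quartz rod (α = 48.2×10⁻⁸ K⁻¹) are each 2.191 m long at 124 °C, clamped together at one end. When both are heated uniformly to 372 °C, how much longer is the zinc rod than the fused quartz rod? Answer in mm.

ΔT = 248 K
zinc: ΔL = 3.09×10⁻⁵ × 2.191 m × 248 = 1.6790×10⁻² m = 16.790 mm
fused quartz: ΔL = 48.2×10⁻⁸ × 2.191 m × 248 = 2.6190×10⁻⁴ m = 0.26190 mm
difference = 16.790 − 0.26190 = 16.5281 mm

16.5 mm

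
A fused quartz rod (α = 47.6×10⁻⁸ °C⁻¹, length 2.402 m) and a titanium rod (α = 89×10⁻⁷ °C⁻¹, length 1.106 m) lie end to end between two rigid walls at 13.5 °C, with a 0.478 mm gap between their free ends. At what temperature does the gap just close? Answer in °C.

α₁L₁ = 1.143352×10⁻⁶ m/K, α₂L₂ = 9.8434×10⁻⁶ m/K → total 1.0986752×10⁻⁵ m/K
ΔT = g/(α₁L₁+α₂L₂) = 4.78×10⁻⁴ / 1.0986752×10⁻⁵ = 43.507 K
T = 13.5 + 43.507 = 57.007 °C

T = 57.0 °C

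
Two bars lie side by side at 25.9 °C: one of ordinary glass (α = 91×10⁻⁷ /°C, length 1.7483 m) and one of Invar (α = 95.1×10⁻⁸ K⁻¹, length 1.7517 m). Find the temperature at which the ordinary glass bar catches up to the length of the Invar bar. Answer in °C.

Equal length when α₁L₁ΔT − α₂L₂ΔT = L₂ − L₁ = 3.40×10⁻³ m
α₁L₁ = 1.590953×10⁻⁵, α₂L₂ = 1.6658667×10⁻⁶ → Δ(αL) = 1.42436633×10⁻⁵ m/K
ΔT = 3.40×10⁻³ / 1.42436633×10⁻⁵ = 238.703 K, so T = 25.9 + 238.703 = 264.603 °C

T = 264.6 °C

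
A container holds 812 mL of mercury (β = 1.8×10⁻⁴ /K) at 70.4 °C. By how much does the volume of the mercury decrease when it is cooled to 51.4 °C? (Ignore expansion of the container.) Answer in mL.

ΔV = 2.78 mL

|ΔT| = |51.4 − 70.4| = 19.0 K
ΔV = βV₀ΔT = (1.8×10⁻⁴)(812)(19.0) = 2.78 mL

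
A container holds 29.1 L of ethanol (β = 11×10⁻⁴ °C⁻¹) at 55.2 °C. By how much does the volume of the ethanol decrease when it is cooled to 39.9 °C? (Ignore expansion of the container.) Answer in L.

|ΔT| = |39.9 − 55.2| = 15.3 K
ΔV = βV₀ΔT = (11×10⁻⁴)(29.1)(15.3) = 0.490 L

ΔV = 0.490 L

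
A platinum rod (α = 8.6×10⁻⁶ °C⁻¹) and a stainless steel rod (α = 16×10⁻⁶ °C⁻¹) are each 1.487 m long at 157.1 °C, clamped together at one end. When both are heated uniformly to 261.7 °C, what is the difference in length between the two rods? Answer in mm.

ΔT = 104.6 K
platinum: ΔL = 8.6×10⁻⁶ × 1.487 m × 104.6 = 1.3376×10⁻³ m = 1.3376 mm
stainless steel: ΔL = 16×10⁻⁶ × 1.487 m × 104.6 = 2.4886×10⁻³ m = 2.4886 mm
difference = 2.4886 − 1.3376 = 1.1510 mm

1.15 mm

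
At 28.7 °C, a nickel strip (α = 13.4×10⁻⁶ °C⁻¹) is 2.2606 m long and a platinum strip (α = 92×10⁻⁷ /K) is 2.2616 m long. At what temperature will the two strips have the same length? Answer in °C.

T = 134.1 °C

L₁(1 + α₁ΔT) = L₂(1 + α₂ΔT) ⇒ ΔT = (L₂ − L₁)/(α₁L₁ − α₂L₂)
L₂ − L₁ = 2.2616 − 2.2606 = 1.00×10⁻³ m
α₁L₁ − α₂L₂ = 13.4×10⁻⁶×2.2606 − 92×10⁻⁷×2.2616 = 9.48532×10⁻⁶ m/K
ΔT = 1.00×10⁻³ / 9.48532×10⁻⁶ = 105.426 K
T = 28.7 + 105.426 = 134.126 °C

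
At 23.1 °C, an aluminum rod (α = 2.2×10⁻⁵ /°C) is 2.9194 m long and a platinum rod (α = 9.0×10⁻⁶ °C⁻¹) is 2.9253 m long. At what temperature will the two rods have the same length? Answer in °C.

T = 178.8 °C

Equal length when α₁L₁ΔT − α₂L₂ΔT = L₂ − L₁ = 5.90×10⁻³ m
α₁L₁ = 6.42268×10⁻⁵, α₂L₂ = 2.63277×10⁻⁵ → Δ(αL) = 3.78991×10⁻⁵ m/K
ΔT = 5.90×10⁻³ / 3.78991×10⁻⁵ = 155.677 K, so T = 23.1 + 155.677 = 178.777 °C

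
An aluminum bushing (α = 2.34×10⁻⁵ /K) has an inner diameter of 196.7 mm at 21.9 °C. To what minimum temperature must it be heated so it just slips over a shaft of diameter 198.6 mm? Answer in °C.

T = 435 °C

Required Δd = 198.6 − 196.7 = 1.9 mm
Δd = αd₀ΔT ⇒ ΔT = Δd/(αd₀) = 1.9 / (2.34×10⁻⁵ × 196.7) = 412.79 K
T_min = 21.9 + 412.79 = 434.69 °C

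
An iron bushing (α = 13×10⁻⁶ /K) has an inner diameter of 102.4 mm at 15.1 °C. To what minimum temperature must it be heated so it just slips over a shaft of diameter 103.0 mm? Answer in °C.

T = 466 °C

Required Δd = 103.0 − 102.4 = 0.6 mm
Δd = αd₀ΔT ⇒ ΔT = Δd/(αd₀) = 0.6 / (13×10⁻⁶ × 102.4) = 450.72 K
T_min = 15.1 + 450.72 = 465.82 °C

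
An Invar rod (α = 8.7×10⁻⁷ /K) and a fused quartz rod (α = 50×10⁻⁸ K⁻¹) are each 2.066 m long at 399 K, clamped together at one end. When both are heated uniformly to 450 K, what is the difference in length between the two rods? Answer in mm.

0.0390 mm

ΔT = 51 K
Invar: ΔL = 8.7×10⁻⁷ × 2.066 m × 51 = 9.1668×10⁻⁵ m = 0.091668 mm
fused quartz: ΔL = 50×10⁻⁸ × 2.066 m × 51 = 5.2683×10⁻⁵ m = 0.052683 mm
difference = 0.091668 − 0.052683 = 0.038985 mm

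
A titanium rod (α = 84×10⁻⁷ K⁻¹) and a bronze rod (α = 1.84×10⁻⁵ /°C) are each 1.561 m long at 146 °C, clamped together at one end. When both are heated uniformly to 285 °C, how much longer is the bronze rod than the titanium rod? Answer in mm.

2.17 mm

ΔT = 139 K
titanium: ΔL = 84×10⁻⁷ × 1.561 m × 139 = 1.8226×10⁻³ m = 1.8226 mm
bronze: ΔL = 1.84×10⁻⁵ × 1.561 m × 139 = 3.9924×10⁻³ m = 3.9924 mm
difference = 3.9924 − 1.8226 = 2.1698 mm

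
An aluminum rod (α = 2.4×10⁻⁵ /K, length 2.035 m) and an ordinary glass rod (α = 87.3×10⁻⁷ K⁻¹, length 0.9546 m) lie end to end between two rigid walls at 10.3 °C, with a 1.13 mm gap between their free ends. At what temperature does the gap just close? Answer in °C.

Gap closes when ΔL₁ + ΔL₂ = 1.13 mm = 1.13×10⁻³ m
(α₁L₁ + α₂L₂)ΔT = g
α₁L₁ + α₂L₂ = 2.4×10⁻⁵×2.035 + 87.3×10⁻⁷×0.9546 = 5.7173658×10⁻⁵ m/K
ΔT = 1.13×10⁻³ / 5.7173658×10⁻⁵ = 19.764 K
T = 10.3 + 19.764 = 30.064 °C

T = 30.1 °C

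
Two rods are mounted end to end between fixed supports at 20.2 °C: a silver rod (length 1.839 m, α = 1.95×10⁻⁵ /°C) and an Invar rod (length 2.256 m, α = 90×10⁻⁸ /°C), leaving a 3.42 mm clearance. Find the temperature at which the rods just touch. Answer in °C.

T = 110 °C

α₁L₁ = 3.58605×10⁻⁵ m/K, α₂L₂ = 2.0304×10⁻⁶ m/K → total 3.78909×10⁻⁵ m/K
ΔT = g/(α₁L₁+α₂L₂) = 3.42×10⁻³ / 3.78909×10⁻⁵ = 90.26 K
T = 20.2 + 90.26 = 110.46 °C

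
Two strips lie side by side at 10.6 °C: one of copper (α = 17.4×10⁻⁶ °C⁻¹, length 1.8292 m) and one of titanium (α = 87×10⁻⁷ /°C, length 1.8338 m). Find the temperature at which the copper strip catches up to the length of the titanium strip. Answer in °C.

T = 300.4 °C

L₁(1 + α₁ΔT) = L₂(1 + α₂ΔT) ⇒ ΔT = (L₂ − L₁)/(α₁L₁ − α₂L₂)
L₂ − L₁ = 1.8338 − 1.8292 = 4.60×10⁻³ m
α₁L₁ − α₂L₂ = 17.4×10⁻⁶×1.8292 − 87×10⁻⁷×1.8338 = 1.587402×10⁻⁵ m/K
ΔT = 4.60×10⁻³ / 1.587402×10⁻⁵ = 289.782 K
T = 10.6 + 289.782 = 300.382 °C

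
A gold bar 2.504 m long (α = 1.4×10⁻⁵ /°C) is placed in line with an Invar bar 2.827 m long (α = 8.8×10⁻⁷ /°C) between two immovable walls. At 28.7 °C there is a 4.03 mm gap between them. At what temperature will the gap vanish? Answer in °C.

Gap closes when ΔL₁ + ΔL₂ = 4.03 mm = 4.03×10⁻³ m
(α₁L₁ + α₂L₂)ΔT = g
α₁L₁ + α₂L₂ = 1.4×10⁻⁵×2.504 + 8.8×10⁻⁷×2.827 = 3.754376×10⁻⁵ m/K
ΔT = 4.03×10⁻³ / 3.754376×10⁻⁵ = 107.34 K
T = 28.7 + 107.34 = 136.04 °C

T = 136 °C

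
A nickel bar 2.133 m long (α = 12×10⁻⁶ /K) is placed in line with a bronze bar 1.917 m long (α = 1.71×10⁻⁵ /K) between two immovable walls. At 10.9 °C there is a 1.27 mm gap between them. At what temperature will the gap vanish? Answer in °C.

T = 32.7 °C

α₁L₁ = 2.5596×10⁻⁵ m/K, α₂L₂ = 3.27807×10⁻⁵ m/K → total 5.83767×10⁻⁵ m/K
ΔT = g/(α₁L₁+α₂L₂) = 1.27×10⁻³ / 5.83767×10⁻⁵ = 21.755 K
T = 10.9 + 21.755 = 32.655 °C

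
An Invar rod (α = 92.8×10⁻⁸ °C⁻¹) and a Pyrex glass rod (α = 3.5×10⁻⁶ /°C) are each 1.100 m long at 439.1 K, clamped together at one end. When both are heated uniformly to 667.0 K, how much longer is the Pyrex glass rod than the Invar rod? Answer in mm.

ΔT = 227.9 K
Invar: ΔL = 92.8×10⁻⁸ × 1.100 m × 227.9 = 2.3264×10⁻⁴ m = 0.23264 mm
Pyrex glass: ΔL = 3.5×10⁻⁶ × 1.100 m × 227.9 = 8.7741×10⁻⁴ m = 0.87741 mm
difference = 0.87741 − 0.23264 = 0.64477 mm

0.645 mm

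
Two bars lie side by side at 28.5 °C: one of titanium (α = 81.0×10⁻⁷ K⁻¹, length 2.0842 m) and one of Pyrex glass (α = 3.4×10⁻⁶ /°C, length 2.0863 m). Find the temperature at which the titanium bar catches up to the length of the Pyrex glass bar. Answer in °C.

T = 243.0 °C

Equal length when α₁L₁ΔT − α₂L₂ΔT = L₂ − L₁ = 2.10×10⁻³ m
α₁L₁ = 1.688202×10⁻⁵, α₂L₂ = 7.09342×10⁻⁶ → Δ(αL) = 9.7886×10⁻⁶ m/K
ΔT = 2.10×10⁻³ / 9.7886×10⁻⁶ = 214.535 K, so T = 28.5 + 214.535 = 243.035 °C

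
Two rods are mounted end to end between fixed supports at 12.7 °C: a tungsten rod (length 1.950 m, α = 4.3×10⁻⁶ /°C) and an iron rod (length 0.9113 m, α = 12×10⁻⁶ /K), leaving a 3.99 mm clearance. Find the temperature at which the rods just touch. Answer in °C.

T = 219 °C

α₁L₁ = 8.385×10⁻⁶ m/K, α₂L₂ = 1.09356×10⁻⁵ m/K → total 1.93206×10⁻⁵ m/K
ΔT = g/(α₁L₁+α₂L₂) = 3.99×10⁻³ / 1.93206×10⁻⁵ = 206.52 K
T = 12.7 + 206.52 = 219.22 °C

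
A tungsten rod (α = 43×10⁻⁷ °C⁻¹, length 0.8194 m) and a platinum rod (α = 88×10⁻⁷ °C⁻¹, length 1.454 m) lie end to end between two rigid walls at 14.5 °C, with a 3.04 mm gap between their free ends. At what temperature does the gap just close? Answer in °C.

T = 201 °C

Gap closes when ΔL₁ + ΔL₂ = 3.04 mm = 3.04×10⁻³ m
(α₁L₁ + α₂L₂)ΔT = g
α₁L₁ + α₂L₂ = 43×10⁻⁷×0.8194 + 88×10⁻⁷×1.454 = 1.631862×10⁻⁵ m/K
ΔT = 3.04×10⁻³ / 1.631862×10⁻⁵ = 186.29 K
T = 14.5 + 186.29 = 200.79 °C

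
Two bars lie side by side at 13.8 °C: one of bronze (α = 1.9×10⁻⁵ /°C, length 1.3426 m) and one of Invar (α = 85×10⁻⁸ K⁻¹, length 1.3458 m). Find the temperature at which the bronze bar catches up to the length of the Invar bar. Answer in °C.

T = 145.1 °C

L₁(1 + α₁ΔT) = L₂(1 + α₂ΔT) ⇒ ΔT = (L₂ − L₁)/(α₁L₁ − α₂L₂)
L₂ − L₁ = 1.3458 − 1.3426 = 3.20×10⁻³ m
α₁L₁ − α₂L₂ = 1.9×10⁻⁵×1.3426 − 85×10⁻⁸×1.3458 = 2.436547×10⁻⁵ m/K
ΔT = 3.20×10⁻³ / 2.436547×10⁻⁵ = 131.333 K
T = 13.8 + 131.333 = 145.133 °C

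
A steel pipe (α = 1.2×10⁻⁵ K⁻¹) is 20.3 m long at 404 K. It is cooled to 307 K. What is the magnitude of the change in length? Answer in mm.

|ΔT| = |307 − 404| = 97 K
ΔL = αL₀ΔT = (1.2×10⁻⁵)(20.3)(97) = 2.36×10⁻² m

ΔL = 23.6 mm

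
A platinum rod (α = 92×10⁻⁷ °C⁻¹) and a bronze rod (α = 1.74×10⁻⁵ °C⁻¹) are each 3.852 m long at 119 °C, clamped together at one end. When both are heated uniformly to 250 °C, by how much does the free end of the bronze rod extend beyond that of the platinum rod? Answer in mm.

4.14 mm

ΔT = 131 K
platinum: ΔL = 92×10⁻⁷ × 3.852 m × 131 = 4.6424×10⁻³ m = 4.6424 mm
bronze: ΔL = 1.74×10⁻⁵ × 3.852 m × 131 = 8.7802×10⁻³ m = 8.7802 mm
difference = 8.7802 − 4.6424 = 4.1378 mm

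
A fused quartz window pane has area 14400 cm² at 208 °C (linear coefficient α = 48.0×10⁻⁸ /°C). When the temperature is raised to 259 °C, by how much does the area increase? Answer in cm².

Area coefficient ≈ 2α; |ΔT| = 51 K
ΔA = 2αA₀ΔT = 2(48.0×10⁻⁸)(14400)(51) = 0.705 cm²

ΔA = 0.705 cm²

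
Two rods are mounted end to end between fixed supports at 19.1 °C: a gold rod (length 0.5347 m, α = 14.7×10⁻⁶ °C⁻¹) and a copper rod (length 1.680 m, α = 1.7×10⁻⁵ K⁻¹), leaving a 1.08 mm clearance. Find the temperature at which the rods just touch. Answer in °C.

α₁L₁ = 7.86009×10⁻⁶ m/K, α₂L₂ = 2.856×10⁻⁵ m/K → total 3.642009×10⁻⁵ m/K
ΔT = g/(α₁L₁+α₂L₂) = 1.08×10⁻³ / 3.642009×10⁻⁵ = 29.654 K
T = 19.1 + 29.654 = 48.754 °C

T = 48.8 °C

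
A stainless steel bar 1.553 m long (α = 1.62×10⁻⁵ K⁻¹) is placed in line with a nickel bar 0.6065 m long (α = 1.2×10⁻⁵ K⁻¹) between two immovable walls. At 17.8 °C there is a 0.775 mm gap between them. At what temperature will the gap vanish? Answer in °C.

T = 41.7 °C

α₁L₁ = 2.51586×10⁻⁵ m/K, α₂L₂ = 7.278×10⁻⁶ m/K → total 3.24366×10⁻⁵ m/K
ΔT = g/(α₁L₁+α₂L₂) = 7.75×10⁻⁴ / 3.24366×10⁻⁵ = 23.893 K
T = 17.8 + 23.893 = 41.693 °C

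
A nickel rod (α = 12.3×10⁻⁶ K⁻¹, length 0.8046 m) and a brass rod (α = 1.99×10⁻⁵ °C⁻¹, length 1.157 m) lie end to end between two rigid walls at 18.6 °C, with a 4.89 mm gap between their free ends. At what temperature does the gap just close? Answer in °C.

T = 167 °C

Gap closes when ΔL₁ + ΔL₂ = 4.89 mm = 4.89×10⁻³ m
(α₁L₁ + α₂L₂)ΔT = g
α₁L₁ + α₂L₂ = 12.3×10⁻⁶×0.8046 + 1.99×10⁻⁵×1.157 = 3.292088×10⁻⁵ m/K
ΔT = 4.89×10⁻³ / 3.292088×10⁻⁵ = 148.54 K
T = 18.6 + 148.54 = 167.14 °C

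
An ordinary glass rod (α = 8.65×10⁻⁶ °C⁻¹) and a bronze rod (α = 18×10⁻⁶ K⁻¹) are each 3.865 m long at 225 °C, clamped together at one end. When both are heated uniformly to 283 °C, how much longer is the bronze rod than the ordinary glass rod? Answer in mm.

ΔT = 58 K
ordinary glass: ΔL = 8.65×10⁻⁶ × 3.865 m × 58 = 1.9391×10⁻³ m = 1.9391 mm
bronze: ΔL = 18×10⁻⁶ × 3.865 m × 58 = 4.0351×10⁻³ m = 4.0351 mm
difference = 4.0351 − 1.9391 = 2.0960 mm

2.10 mm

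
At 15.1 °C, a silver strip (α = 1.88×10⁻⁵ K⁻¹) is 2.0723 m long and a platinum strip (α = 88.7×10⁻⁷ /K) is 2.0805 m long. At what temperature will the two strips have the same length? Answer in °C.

T = 415.0 °C

Equal length when α₁L₁ΔT − α₂L₂ΔT = L₂ − L₁ = 8.20×10⁻³ m
α₁L₁ = 3.895924×10⁻⁵, α₂L₂ = 1.8454035×10⁻⁵ → Δ(αL) = 2.0505205×10⁻⁵ m/K
ΔT = 8.20×10⁻³ / 2.0505205×10⁻⁵ = 399.898 K, so T = 15.1 + 399.898 = 414.998 °C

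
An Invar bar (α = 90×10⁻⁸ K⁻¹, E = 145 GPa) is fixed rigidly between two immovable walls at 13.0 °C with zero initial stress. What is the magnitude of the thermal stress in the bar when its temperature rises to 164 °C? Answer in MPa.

σ = 19.7 MPa

Fully constrained: the free strain ε = αΔT is blocked, so σ = Eε = EαΔT.
|ΔT| = 151.0 K
σ = 145×10⁹ × 90×10⁻⁸ × 151.0 = 1.97×10⁷ Pa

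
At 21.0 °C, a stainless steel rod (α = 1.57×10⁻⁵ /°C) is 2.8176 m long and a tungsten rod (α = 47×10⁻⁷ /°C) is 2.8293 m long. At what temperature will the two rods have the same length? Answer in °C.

T = 399.2 °C

Equal length when α₁L₁ΔT − α₂L₂ΔT = L₂ − L₁ = 1.17×10⁻² m
α₁L₁ = 4.423632×10⁻⁵, α₂L₂ = 1.329771×10⁻⁵ → Δ(αL) = 3.093861×10⁻⁵ m/K
ΔT = 1.17×10⁻² / 3.093861×10⁻⁵ = 378.168 K, so T = 21.0 + 378.168 = 399.168 °C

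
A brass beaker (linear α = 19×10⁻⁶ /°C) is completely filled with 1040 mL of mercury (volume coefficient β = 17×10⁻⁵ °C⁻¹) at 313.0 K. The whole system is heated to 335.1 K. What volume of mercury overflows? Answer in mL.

2.60 mL

The beaker also expands: β_container ≈ 3α = 5.7×10⁻⁵ /K
Net overflow = V₀(β_liq − 3α_cont)ΔT
β − 3α = 1.70×10⁻⁴ − 5.7×10⁻⁵ = 1.13×10⁻⁴ /K; ΔT = 22.1 K
ΔV = 1040 × 1.13×10⁻⁴ × 22.1 = 2.60 mL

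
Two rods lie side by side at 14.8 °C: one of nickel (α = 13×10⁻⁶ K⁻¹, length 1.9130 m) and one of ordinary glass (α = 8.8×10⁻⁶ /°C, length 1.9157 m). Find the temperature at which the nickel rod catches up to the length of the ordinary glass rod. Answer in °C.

Equal length when α₁L₁ΔT − α₂L₂ΔT = L₂ − L₁ = 2.70×10⁻³ m
α₁L₁ = 2.4869×10⁻⁵, α₂L₂ = 1.685816×10⁻⁵ → Δ(αL) = 8.01084×10⁻⁶ m/K
ΔT = 2.70×10⁻³ / 8.01084×10⁻⁶ = 337.043 K, so T = 14.8 + 337.043 = 351.843 °C

T = 351.8 °C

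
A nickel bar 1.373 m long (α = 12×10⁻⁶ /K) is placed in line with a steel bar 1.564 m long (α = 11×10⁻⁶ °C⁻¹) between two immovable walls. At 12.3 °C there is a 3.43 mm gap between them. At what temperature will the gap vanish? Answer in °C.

α₁L₁ = 1.6476×10⁻⁵ m/K, α₂L₂ = 1.7204×10⁻⁵ m/K → total 3.368×10⁻⁵ m/K
ΔT = g/(α₁L₁+α₂L₂) = 3.43×10⁻³ / 3.368×10⁻⁵ = 101.84 K
T = 12.3 + 101.84 = 114.14 °C

T = 114 °C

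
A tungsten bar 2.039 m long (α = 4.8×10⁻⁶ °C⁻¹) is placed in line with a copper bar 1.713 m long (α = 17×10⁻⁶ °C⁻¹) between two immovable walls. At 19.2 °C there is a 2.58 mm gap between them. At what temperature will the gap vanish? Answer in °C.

T = 85.5 °C

α₁L₁ = 9.7872×10⁻⁶ m/K, α₂L₂ = 2.9121×10⁻⁵ m/K → total 3.89082×10⁻⁵ m/K
ΔT = g/(α₁L₁+α₂L₂) = 2.58×10⁻³ / 3.89082×10⁻⁵ = 66.310 K
T = 19.2 + 66.310 = 85.510 °C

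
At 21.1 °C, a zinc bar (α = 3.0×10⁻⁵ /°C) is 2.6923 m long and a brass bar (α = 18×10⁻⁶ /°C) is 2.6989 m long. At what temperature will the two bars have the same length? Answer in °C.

Equal length when α₁L₁ΔT − α₂L₂ΔT = L₂ − L₁ = 6.60×10⁻³ m
α₁L₁ = 8.0769×10⁻⁵, α₂L₂ = 4.85802×10⁻⁵ → Δ(αL) = 3.21888×10⁻⁵ m/K
ΔT = 6.60×10⁻³ / 3.21888×10⁻⁵ = 205.040 K, so T = 21.1 + 205.040 = 226.140 °C

T = 226.1 °C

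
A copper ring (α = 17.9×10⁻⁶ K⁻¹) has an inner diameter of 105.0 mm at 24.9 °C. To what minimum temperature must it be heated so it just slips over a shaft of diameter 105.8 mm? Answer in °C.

T = 451 °C

Required Δd = 105.8 − 105.0 = 0.8 mm
Δd = αd₀ΔT ⇒ ΔT = Δd/(αd₀) = 0.8 / (17.9×10⁻⁶ × 105.0) = 425.65 K
T_min = 24.9 + 425.65 = 450.55 °C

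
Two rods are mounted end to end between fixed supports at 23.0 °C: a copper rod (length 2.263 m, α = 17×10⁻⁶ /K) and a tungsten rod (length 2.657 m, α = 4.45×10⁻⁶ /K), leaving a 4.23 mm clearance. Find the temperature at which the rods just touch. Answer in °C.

T = 107 °C

α₁L₁ = 3.8471×10⁻⁵ m/K, α₂L₂ = 1.182365×10⁻⁵ m/K → total 5.029465×10⁻⁵ m/K
ΔT = g/(α₁L₁+α₂L₂) = 4.23×10⁻³ / 5.029465×10⁻⁵ = 84.10 K
T = 23.0 + 84.10 = 107.10 °C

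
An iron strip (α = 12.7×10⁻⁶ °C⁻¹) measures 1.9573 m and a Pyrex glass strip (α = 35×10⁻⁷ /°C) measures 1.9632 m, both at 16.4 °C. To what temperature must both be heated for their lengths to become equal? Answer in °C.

T = 344.4 °C

Equal length when α₁L₁ΔT − α₂L₂ΔT = L₂ − L₁ = 5.90×10⁻³ m
α₁L₁ = 2.485771×10⁻⁵, α₂L₂ = 6.8712×10⁻⁶ → Δ(αL) = 1.798651×10⁻⁵ m/K
ΔT = 5.90×10⁻³ / 1.798651×10⁻⁵ = 328.024 K, so T = 16.4 + 328.024 = 344.424 °C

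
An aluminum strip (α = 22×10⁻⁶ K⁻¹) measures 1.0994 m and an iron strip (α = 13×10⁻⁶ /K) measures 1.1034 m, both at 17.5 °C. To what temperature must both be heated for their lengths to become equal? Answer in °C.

T = 423.9 °C

L₁(1 + α₁ΔT) = L₂(1 + α₂ΔT) ⇒ ΔT = (L₂ − L₁)/(α₁L₁ − α₂L₂)
L₂ − L₁ = 1.1034 − 1.0994 = 4.00×10⁻³ m
α₁L₁ − α₂L₂ = 22×10⁻⁶×1.0994 − 13×10⁻⁶×1.1034 = 9.8426×10⁻⁶ m/K
ΔT = 4.00×10⁻³ / 9.8426×10⁻⁶ = 406.397 K
T = 17.5 + 406.397 = 423.897 °C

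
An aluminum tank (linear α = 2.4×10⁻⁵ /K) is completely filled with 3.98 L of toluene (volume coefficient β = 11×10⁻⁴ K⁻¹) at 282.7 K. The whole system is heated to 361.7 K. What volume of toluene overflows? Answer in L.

0.323 L

The tank also expands: β_container ≈ 3α = 7.2×10⁻⁵ /K
Net overflow = V₀(β_liq − 3α_cont)ΔT
β − 3α = 1.10×10⁻³ − 7.2×10⁻⁵ = 1.028×10⁻³ /K; ΔT = 79.0 K
ΔV = 3.98 × 1.028×10⁻³ × 79.0 = 0.323 L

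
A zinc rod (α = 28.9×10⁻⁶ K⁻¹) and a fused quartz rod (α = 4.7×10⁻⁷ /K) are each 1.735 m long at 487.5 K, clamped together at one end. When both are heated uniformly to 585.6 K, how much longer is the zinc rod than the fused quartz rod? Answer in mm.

4.84 mm

ΔT = 98.1 K
zinc: ΔL = 28.9×10⁻⁶ × 1.735 m × 98.1 = 4.9189×10⁻³ m = 4.9189 mm
fused quartz: ΔL = 4.7×10⁻⁷ × 1.735 m × 98.1 = 7.9996×10⁻⁵ m = 0.079996 mm
difference = 4.9189 − 0.079996 = 4.838904 mm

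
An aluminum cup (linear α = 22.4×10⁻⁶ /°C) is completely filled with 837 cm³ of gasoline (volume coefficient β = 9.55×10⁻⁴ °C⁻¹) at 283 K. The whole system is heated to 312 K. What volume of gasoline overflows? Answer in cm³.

The cup also expands: β_container ≈ 3α = 6.72×10⁻⁵ /K
Net overflow = V₀(β_liq − 3α_cont)ΔT
β − 3α = 9.55×10⁻⁴ − 6.72×10⁻⁵ = 8.878×10⁻⁴ /K; ΔT = 29 K
ΔV = 837 × 8.878×10⁻⁴ × 29 = 21.5 cm³

21.5 cm³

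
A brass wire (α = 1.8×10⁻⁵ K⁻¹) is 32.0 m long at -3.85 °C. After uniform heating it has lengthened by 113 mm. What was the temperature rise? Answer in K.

ΔL = αL₀ΔT ⇒ ΔT = ΔL / (αL₀)
ΔT = 113×10⁻³ m / (1.8×10⁻⁵ × 32.0 m) = 196.18 K

ΔT = 196 K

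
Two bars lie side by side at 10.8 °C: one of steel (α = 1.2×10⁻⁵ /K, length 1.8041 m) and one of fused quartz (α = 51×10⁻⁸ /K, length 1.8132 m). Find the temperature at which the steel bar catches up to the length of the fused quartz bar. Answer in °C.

Equal length when α₁L₁ΔT − α₂L₂ΔT = L₂ − L₁ = 9.10×10⁻³ m
α₁L₁ = 2.16492×10⁻⁵, α₂L₂ = 9.24732×10⁻⁷ → Δ(αL) = 2.0724468×10⁻⁵ m/K
ΔT = 9.10×10⁻³ / 2.0724468×10⁻⁵ = 439.095 K, so T = 10.8 + 439.095 = 449.895 °C

T = 449.9 °C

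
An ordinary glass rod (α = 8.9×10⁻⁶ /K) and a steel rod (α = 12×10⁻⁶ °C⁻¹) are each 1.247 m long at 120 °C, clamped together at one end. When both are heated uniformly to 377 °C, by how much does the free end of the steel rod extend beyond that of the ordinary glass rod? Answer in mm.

0.993 mm

ΔT = 257 K
ordinary glass: ΔL = 8.9×10⁻⁶ × 1.247 m × 257 = 2.8523×10⁻³ m = 2.8523 mm
steel: ΔL = 12×10⁻⁶ × 1.247 m × 257 = 3.8457×10⁻³ m = 3.8457 mm
difference = 3.8457 − 2.8523 = 0.9934 mm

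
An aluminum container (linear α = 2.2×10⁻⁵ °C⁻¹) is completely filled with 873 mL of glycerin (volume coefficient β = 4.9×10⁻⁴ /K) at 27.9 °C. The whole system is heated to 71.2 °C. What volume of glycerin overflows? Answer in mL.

16.0 mL

The container also expands: β_container ≈ 3α = 6.6×10⁻⁵ /K
Net overflow = V₀(β_liq − 3α_cont)ΔT
β − 3α = 4.90×10⁻⁴ − 6.6×10⁻⁵ = 4.24×10⁻⁴ /K; ΔT = 43.3 K
ΔV = 873 × 4.24×10⁻⁴ × 43.3 = 16.0 mL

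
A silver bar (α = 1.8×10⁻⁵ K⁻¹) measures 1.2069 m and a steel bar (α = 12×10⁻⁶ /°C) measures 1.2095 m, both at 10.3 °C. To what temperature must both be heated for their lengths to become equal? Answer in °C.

Equal length when α₁L₁ΔT − α₂L₂ΔT = L₂ − L₁ = 2.60×10⁻³ m
α₁L₁ = 2.17242×10⁻⁵, α₂L₂ = 1.4514×10⁻⁵ → Δ(αL) = 7.2102×10⁻⁶ m/K
ΔT = 2.60×10⁻³ / 7.2102×10⁻⁶ = 360.600 K, so T = 10.3 + 360.600 = 370.900 °C

T = 370.9 °C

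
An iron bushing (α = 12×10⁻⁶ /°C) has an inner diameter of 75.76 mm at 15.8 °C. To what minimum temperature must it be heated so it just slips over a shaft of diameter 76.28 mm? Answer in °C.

T = 588 °C

Required Δd = 76.28 − 75.76 = 0.52 mm
Δd = αd₀ΔT ⇒ ΔT = Δd/(αd₀) = 0.52 / (12×10⁻⁶ × 75.76) = 571.98 K
T_min = 15.8 + 571.98 = 587.78 °C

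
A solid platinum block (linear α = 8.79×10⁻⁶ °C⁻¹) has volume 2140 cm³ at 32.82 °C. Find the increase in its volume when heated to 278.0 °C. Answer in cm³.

ΔV = 13.8 cm³

Isotropic solid: β ≈ 3α = 2.6×10⁻⁵ /K; ΔT = 245.18 K
ΔV = 3αV₀ΔT = 3(8.79×10⁻⁶)(2140)(245.18) = 13.8 cm³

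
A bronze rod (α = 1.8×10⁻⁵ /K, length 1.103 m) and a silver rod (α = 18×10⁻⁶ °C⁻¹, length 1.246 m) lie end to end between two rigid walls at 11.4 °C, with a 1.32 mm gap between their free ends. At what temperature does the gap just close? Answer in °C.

T = 42.6 °C

α₁L₁ = 1.9854×10⁻⁵ m/K, α₂L₂ = 2.2428×10⁻⁵ m/K → total 4.2282×10⁻⁵ m/K
ΔT = g/(α₁L₁+α₂L₂) = 1.32×10⁻³ / 4.2282×10⁻⁵ = 31.219 K
T = 11.4 + 31.219 = 42.619 °C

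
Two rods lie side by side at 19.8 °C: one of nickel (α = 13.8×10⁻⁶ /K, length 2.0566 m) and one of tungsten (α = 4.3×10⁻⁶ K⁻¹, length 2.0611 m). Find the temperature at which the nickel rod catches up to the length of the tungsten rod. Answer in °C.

L₁(1 + α₁ΔT) = L₂(1 + α₂ΔT) ⇒ ΔT = (L₂ − L₁)/(α₁L₁ − α₂L₂)
L₂ − L₁ = 2.0611 − 2.0566 = 4.50×10⁻³ m
α₁L₁ − α₂L₂ = 13.8×10⁻⁶×2.0566 − 4.3×10⁻⁶×2.0611 = 1.951835×10⁻⁵ m/K
ΔT = 4.50×10⁻³ / 1.951835×10⁻⁵ = 230.552 K
T = 19.8 + 230.552 = 250.352 °C

T = 250.4 °C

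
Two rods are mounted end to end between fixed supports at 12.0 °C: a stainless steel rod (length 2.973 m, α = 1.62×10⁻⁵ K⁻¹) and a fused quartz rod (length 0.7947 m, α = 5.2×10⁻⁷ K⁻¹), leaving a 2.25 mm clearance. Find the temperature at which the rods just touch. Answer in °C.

T = 58.3 °C

α₁L₁ = 4.81626×10⁻⁵ m/K, α₂L₂ = 4.13244×10⁻⁷ m/K → total 4.8575844×10⁻⁵ m/K
ΔT = g/(α₁L₁+α₂L₂) = 2.25×10⁻³ / 4.8575844×10⁻⁵ = 46.319 K
T = 12.0 + 46.319 = 58.319 °C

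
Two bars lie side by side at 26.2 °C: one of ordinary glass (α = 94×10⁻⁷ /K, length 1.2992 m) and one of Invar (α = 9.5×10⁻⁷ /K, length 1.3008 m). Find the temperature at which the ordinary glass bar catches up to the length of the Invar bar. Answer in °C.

L₁(1 + α₁ΔT) = L₂(1 + α₂ΔT) ⇒ ΔT = (L₂ − L₁)/(α₁L₁ − α₂L₂)
L₂ − L₁ = 1.3008 − 1.2992 = 1.60×10⁻³ m
α₁L₁ − α₂L₂ = 94×10⁻⁷×1.2992 − 9.5×10⁻⁷×1.3008 = 1.097672×10⁻⁵ m/K
ΔT = 1.60×10⁻³ / 1.097672×10⁻⁵ = 145.763 K
T = 26.2 + 145.763 = 171.963 °C

T = 172.0 °C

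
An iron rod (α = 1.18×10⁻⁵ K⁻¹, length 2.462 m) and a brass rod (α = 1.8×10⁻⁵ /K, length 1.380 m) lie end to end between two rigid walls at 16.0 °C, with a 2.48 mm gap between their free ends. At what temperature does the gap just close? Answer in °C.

T = 62.0 °C

Gap closes when ΔL₁ + ΔL₂ = 2.48 mm = 2.48×10⁻³ m
(α₁L₁ + α₂L₂)ΔT = g
α₁L₁ + α₂L₂ = 1.18×10⁻⁵×2.462 + 1.8×10⁻⁵×1.380 = 5.38916×10⁻⁵ m/K
ΔT = 2.48×10⁻³ / 5.38916×10⁻⁵ = 46.018 K
T = 16.0 + 46.018 = 62.018 °C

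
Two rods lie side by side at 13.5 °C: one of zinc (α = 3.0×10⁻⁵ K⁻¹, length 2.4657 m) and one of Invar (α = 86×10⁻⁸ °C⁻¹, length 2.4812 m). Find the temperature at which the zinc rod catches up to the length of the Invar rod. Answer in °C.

Equal length when α₁L₁ΔT − α₂L₂ΔT = L₂ − L₁ = 1.55×10⁻² m
α₁L₁ = 7.3971×10⁻⁵, α₂L₂ = 2.133832×10⁻⁶ → Δ(αL) = 7.1837168×10⁻⁵ m/K
ΔT = 1.55×10⁻² / 7.1837168×10⁻⁵ = 215.766 K, so T = 13.5 + 215.766 = 229.266 °C

T = 229.3 °C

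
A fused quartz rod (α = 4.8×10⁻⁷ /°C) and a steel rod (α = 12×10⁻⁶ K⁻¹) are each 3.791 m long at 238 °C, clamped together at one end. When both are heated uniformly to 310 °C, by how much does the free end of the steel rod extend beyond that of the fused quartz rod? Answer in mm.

ΔT = 72 K
fused quartz: ΔL = 4.8×10⁻⁷ × 3.791 m × 72 = 1.3102×10⁻⁴ m = 0.13102 mm
steel: ΔL = 12×10⁻⁶ × 3.791 m × 72 = 3.2754×10⁻³ m = 3.2754 mm
difference = 3.2754 − 0.13102 = 3.14438 mm

3.14 mm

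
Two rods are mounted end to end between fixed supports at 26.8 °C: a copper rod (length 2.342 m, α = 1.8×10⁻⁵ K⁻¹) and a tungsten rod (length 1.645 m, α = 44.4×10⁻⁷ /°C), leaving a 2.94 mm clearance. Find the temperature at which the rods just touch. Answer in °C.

Gap closes when ΔL₁ + ΔL₂ = 2.94 mm = 2.94×10⁻³ m
(α₁L₁ + α₂L₂)ΔT = g
α₁L₁ + α₂L₂ = 1.8×10⁻⁵×2.342 + 44.4×10⁻⁷×1.645 = 4.94598×10⁻⁵ m/K
ΔT = 2.94×10⁻³ / 4.94598×10⁻⁵ = 59.442 K
T = 26.8 + 59.442 = 86.242 °C

T = 86.2 °C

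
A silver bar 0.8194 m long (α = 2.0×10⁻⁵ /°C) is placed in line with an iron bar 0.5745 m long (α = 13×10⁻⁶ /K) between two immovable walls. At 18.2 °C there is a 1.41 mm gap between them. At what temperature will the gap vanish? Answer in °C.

T = 77.3 °C

α₁L₁ = 1.6388×10⁻⁵ m/K, α₂L₂ = 7.4685×10⁻⁶ m/K → total 2.38565×10⁻⁵ m/K
ΔT = g/(α₁L₁+α₂L₂) = 1.41×10⁻³ / 2.38565×10⁻⁵ = 59.103 K
T = 18.2 + 59.103 = 77.303 °C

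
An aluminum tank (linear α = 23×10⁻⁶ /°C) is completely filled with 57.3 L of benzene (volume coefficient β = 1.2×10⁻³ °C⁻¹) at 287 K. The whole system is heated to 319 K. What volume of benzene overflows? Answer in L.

2.07 L

The tank also expands: β_container ≈ 3α = 6.9×10⁻⁵ /K
Net overflow = V₀(β_liq − 3α_cont)ΔT
β − 3α = 1.20×10⁻³ − 6.9×10⁻⁵ = 1.131×10⁻³ /K; ΔT = 32 K
ΔV = 57.3 × 1.131×10⁻³ × 32 = 2.07 L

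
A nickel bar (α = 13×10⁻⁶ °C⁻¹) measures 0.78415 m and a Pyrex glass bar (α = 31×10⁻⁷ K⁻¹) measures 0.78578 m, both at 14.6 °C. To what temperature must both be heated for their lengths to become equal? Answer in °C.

Equal length when α₁L₁ΔT − α₂L₂ΔT = L₂ − L₁ = 1.63×10⁻³ m
α₁L₁ = 1.019395×10⁻⁵, α₂L₂ = 2.435918×10⁻⁶ → Δ(αL) = 7.758032×10⁻⁶ m/K
ΔT = 1.63×10⁻³ / 7.758032×10⁻⁶ = 210.105 K, so T = 14.6 + 210.105 = 224.705 °C

T = 224.7 °C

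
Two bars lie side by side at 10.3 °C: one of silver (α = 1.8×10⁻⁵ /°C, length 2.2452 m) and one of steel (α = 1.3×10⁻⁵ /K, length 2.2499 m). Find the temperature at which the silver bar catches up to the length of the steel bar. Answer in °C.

Equal length when α₁L₁ΔT − α₂L₂ΔT = L₂ − L₁ = 4.70×10⁻³ m
α₁L₁ = 4.04136×10⁻⁵, α₂L₂ = 2.92487×10⁻⁵ → Δ(αL) = 1.11649×10⁻⁵ m/K
ΔT = 4.70×10⁻³ / 1.11649×10⁻⁵ = 420.962 K, so T = 10.3 + 420.962 = 431.262 °C

T = 431.3 °C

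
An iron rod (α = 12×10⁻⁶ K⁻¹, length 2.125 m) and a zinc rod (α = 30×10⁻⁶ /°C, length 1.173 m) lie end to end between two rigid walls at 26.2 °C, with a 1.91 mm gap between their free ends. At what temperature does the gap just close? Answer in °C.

T = 57.7 °C

α₁L₁ = 2.550×10⁻⁵ m/K, α₂L₂ = 3.519×10⁻⁵ m/K → total 6.069×10⁻⁵ m/K
ΔT = g/(α₁L₁+α₂L₂) = 1.91×10⁻³ / 6.069×10⁻⁵ = 31.471 K
T = 26.2 + 31.471 = 57.671 °C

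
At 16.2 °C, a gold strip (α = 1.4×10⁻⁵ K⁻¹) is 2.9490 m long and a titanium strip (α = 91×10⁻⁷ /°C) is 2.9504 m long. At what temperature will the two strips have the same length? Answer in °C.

L₁(1 + α₁ΔT) = L₂(1 + α₂ΔT) ⇒ ΔT = (L₂ − L₁)/(α₁L₁ − α₂L₂)
L₂ − L₁ = 2.9504 − 2.9490 = 1.40×10⁻³ m
α₁L₁ − α₂L₂ = 1.4×10⁻⁵×2.9490 − 91×10⁻⁷×2.9504 = 1.443736×10⁻⁵ m/K
ΔT = 1.40×10⁻³ / 1.443736×10⁻⁵ = 96.971 K
T = 16.2 + 96.971 = 113.171 °C

T = 113.2 °C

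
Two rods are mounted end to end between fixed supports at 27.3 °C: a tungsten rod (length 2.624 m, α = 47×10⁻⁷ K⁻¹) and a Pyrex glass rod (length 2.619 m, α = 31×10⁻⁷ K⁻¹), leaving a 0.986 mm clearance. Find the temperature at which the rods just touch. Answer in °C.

Gap closes when ΔL₁ + ΔL₂ = 0.986 mm = 9.86×10⁻⁴ m
(α₁L₁ + α₂L₂)ΔT = g
α₁L₁ + α₂L₂ = 47×10⁻⁷×2.624 + 31×10⁻⁷×2.619 = 2.04517×10⁻⁵ m/K
ΔT = 9.86×10⁻⁴ / 2.04517×10⁻⁵ = 48.211 K
T = 27.3 + 48.211 = 75.511 °C

T = 75.5 °C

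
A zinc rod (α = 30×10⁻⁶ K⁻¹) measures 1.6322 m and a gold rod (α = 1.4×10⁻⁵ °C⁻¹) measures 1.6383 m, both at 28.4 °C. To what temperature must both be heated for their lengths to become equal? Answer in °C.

L₁(1 + α₁ΔT) = L₂(1 + α₂ΔT) ⇒ ΔT = (L₂ − L₁)/(α₁L₁ − α₂L₂)
L₂ − L₁ = 1.6383 − 1.6322 = 6.10×10⁻³ m
α₁L₁ − α₂L₂ = 30×10⁻⁶×1.6322 − 1.4×10⁻⁵×1.6383 = 2.60298×10⁻⁵ m/K
ΔT = 6.10×10⁻³ / 2.60298×10⁻⁵ = 234.347 K
T = 28.4 + 234.347 = 262.747 °C

T = 262.7 °C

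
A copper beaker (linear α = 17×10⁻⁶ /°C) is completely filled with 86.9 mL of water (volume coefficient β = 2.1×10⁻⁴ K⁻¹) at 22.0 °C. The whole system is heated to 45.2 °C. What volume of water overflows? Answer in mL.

The beaker also expands: β_container ≈ 3α = 5.1×10⁻⁵ /K
Net overflow = V₀(β_liq − 3α_cont)ΔT
β − 3α = 2.10×10⁻⁴ − 5.1×10⁻⁵ = 1.59×10⁻⁴ /K; ΔT = 23.2 K
ΔV = 86.9 × 1.59×10⁻⁴ × 23.2 = 0.321 mL

0.321 mL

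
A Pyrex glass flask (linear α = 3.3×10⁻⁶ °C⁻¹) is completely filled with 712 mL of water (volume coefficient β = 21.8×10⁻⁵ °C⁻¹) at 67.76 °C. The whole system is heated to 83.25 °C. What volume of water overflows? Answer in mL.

The flask also expands: β_container ≈ 3α = 9.9×10⁻⁶ /K
Net overflow = V₀(β_liq − 3α_cont)ΔT
β − 3α = 2.18×10⁻⁴ − 9.9×10⁻⁶ = 2.081×10⁻⁴ /K; ΔT = 15.49 K
ΔV = 712 × 2.081×10⁻⁴ × 15.49 = 2.30 mL

2.30 mL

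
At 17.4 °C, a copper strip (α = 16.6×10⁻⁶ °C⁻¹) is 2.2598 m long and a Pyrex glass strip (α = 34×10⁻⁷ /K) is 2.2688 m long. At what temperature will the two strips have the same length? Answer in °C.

Equal length when α₁L₁ΔT − α₂L₂ΔT = L₂ − L₁ = 9.00×10⁻³ m
α₁L₁ = 3.751268×10⁻⁵, α₂L₂ = 7.71392×10⁻⁶ → Δ(αL) = 2.979876×10⁻⁵ m/K
ΔT = 9.00×10⁻³ / 2.979876×10⁻⁵ = 302.026 K, so T = 17.4 + 302.026 = 319.426 °C

T = 319.4 °C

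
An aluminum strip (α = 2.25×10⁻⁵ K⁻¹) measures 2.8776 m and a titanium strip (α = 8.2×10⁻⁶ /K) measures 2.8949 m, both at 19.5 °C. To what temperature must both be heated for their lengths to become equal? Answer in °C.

L₁(1 + α₁ΔT) = L₂(1 + α₂ΔT) ⇒ ΔT = (L₂ − L₁)/(α₁L₁ − α₂L₂)
L₂ − L₁ = 2.8949 − 2.8776 = 1.73×10⁻² m
α₁L₁ − α₂L₂ = 2.25×10⁻⁵×2.8776 − 8.2×10⁻⁶×2.8949 = 4.100782×10⁻⁵ m/K
ΔT = 1.73×10⁻² / 4.100782×10⁻⁵ = 421.871 K
T = 19.5 + 421.871 = 441.371 °C

T = 441.4 °C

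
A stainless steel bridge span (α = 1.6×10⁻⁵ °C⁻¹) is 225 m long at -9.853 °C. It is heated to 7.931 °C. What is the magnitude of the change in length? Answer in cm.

|ΔT| = |7.931 − (-9.853)| = 17.784 K
ΔL = αL₀ΔT = (1.6×10⁻⁵)(225)(17.784) = 6.40×10⁻² m

ΔL = 6.40 cm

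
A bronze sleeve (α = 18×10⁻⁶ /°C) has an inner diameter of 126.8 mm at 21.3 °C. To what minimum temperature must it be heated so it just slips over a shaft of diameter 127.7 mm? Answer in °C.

T = 416 °C

Required Δd = 127.7 − 126.8 = 0.9 mm
Δd = αd₀ΔT ⇒ ΔT = Δd/(αd₀) = 0.9 / (18×10⁻⁶ × 126.8) = 394.32 K
T_min = 21.3 + 394.32 = 415.62 °C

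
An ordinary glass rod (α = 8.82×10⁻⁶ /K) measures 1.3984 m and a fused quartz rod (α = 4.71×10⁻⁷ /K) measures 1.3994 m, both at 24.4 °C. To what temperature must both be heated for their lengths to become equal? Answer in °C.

T = 110.1 °C

Equal length when α₁L₁ΔT − α₂L₂ΔT = L₂ − L₁ = 1.00×10⁻³ m
α₁L₁ = 1.2333888×10⁻⁵, α₂L₂ = 6.591174×10⁻⁷ → Δ(αL) = 1.16747706×10⁻⁵ m/K
ΔT = 1.00×10⁻³ / 1.16747706×10⁻⁵ = 85.655 K, so T = 24.4 + 85.655 = 110.055 °C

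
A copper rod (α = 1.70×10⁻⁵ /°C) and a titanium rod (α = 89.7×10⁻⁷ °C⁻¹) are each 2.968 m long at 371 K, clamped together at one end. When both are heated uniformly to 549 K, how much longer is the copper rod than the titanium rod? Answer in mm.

ΔT = 178 K
copper: ΔL = 1.70×10⁻⁵ × 2.968 m × 178 = 8.9812×10⁻³ m = 8.9812 mm
titanium: ΔL = 89.7×10⁻⁷ × 2.968 m × 178 = 4.7389×10⁻³ m = 4.7389 mm
difference = 8.9812 − 4.7389 = 4.2423 mm

4.24 mm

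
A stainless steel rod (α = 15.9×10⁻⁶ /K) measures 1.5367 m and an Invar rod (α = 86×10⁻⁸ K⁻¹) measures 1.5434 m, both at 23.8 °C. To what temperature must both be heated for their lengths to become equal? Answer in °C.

T = 313.8 °C

L₁(1 + α₁ΔT) = L₂(1 + α₂ΔT) ⇒ ΔT = (L₂ − L₁)/(α₁L₁ − α₂L₂)
L₂ − L₁ = 1.5434 − 1.5367 = 6.70×10⁻³ m
α₁L₁ − α₂L₂ = 15.9×10⁻⁶×1.5367 − 86×10⁻⁸×1.5434 = 2.3106206×10⁻⁵ m/K
ΔT = 6.70×10⁻³ / 2.3106206×10⁻⁵ = 289.965 K
T = 23.8 + 289.965 = 313.765 °C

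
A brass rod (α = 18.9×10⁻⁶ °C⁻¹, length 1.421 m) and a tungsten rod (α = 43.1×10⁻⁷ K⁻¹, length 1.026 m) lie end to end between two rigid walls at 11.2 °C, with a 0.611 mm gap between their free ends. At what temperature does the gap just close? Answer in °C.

T = 30.7 °C

α₁L₁ = 2.68569×10⁻⁵ m/K, α₂L₂ = 4.42206×10⁻⁶ m/K → total 3.127896×10⁻⁵ m/K
ΔT = g/(α₁L₁+α₂L₂) = 6.11×10⁻⁴ / 3.127896×10⁻⁵ = 19.534 K
T = 11.2 + 19.534 = 30.734 °C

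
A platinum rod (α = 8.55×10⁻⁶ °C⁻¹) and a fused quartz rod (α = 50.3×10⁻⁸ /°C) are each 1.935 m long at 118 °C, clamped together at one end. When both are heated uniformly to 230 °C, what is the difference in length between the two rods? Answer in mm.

1.74 mm

ΔT = 112 K
platinum: ΔL = 8.55×10⁻⁶ × 1.935 m × 112 = 1.8530×10⁻³ m = 1.8530 mm
fused quartz: ΔL = 50.3×10⁻⁸ × 1.935 m × 112 = 1.0901×10⁻⁴ m = 0.10901 mm
difference = 1.8530 − 0.10901 = 1.74399 mm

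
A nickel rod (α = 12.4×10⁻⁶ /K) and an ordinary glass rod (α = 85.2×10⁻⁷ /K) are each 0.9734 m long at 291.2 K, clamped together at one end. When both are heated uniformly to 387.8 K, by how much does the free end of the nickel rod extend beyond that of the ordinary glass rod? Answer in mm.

ΔT = 96.6 K
nickel: ΔL = 12.4×10⁻⁶ × 0.9734 m × 96.6 = 1.1660×10⁻³ m = 1.1660 mm
ordinary glass: ΔL = 85.2×10⁻⁷ × 0.9734 m × 96.6 = 8.0114×10⁻⁴ m = 0.80114 mm
difference = 1.1660 − 0.80114 = 0.36486 mm

0.365 mm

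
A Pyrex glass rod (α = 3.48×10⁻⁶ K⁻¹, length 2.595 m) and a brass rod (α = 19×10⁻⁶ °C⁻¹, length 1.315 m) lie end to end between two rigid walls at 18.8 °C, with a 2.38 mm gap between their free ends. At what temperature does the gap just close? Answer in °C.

Gap closes when ΔL₁ + ΔL₂ = 2.38 mm = 2.38×10⁻³ m
(α₁L₁ + α₂L₂)ΔT = g
α₁L₁ + α₂L₂ = 3.48×10⁻⁶×2.595 + 19×10⁻⁶×1.315 = 3.40156×10⁻⁵ m/K
ΔT = 2.38×10⁻³ / 3.40156×10⁻⁵ = 69.968 K
T = 18.8 + 69.968 = 88.768 °C

T = 88.8 °C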